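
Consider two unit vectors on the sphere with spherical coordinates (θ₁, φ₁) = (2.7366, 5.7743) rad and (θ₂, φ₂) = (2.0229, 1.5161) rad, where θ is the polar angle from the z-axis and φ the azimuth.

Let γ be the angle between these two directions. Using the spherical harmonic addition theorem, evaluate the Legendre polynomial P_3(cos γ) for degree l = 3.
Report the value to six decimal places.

-0.331804

Addition theorem: P_3(cos γ) = (4π/7) Σ_m Y*_{lm}(Ω₁) Y_{lm}(Ω₂), m = −3…3:
  [-3]  conj(Y_{3,-3})(Ω₁) = +0.001126-0.025496i ; Y_{3,-3}(Ω₂) = -0.049607+0.299601i ; Δ = +0.007583+0.001602i
  [-2]  conj(Y_{3,-2})(Ω₁) = -0.076596+0.124087i ; Y_{3,-2}(Ω₂) = +0.359098+0.039440i ; Δ = -0.032400+0.041539i
  [-1]  conj(Y_{3,-1})(Ω₁) = +0.358489-0.200000i ; Y_{3,-1}(Ω₂) = -0.000727+0.013286i ; Δ = +0.002397+0.004909i
  [+0]  conj(Y_{3,0})(Ω₁) = -0.419740-0.000000i ; Y_{3,0}(Ω₂) = +0.333513+0.000000i ; Δ = -0.139989-0.000000i
  [+1]  conj(Y_{3,1})(Ω₁) = -0.358489-0.200000i ; Y_{3,1}(Ω₂) = +0.000727+0.013286i ; Δ = +0.002397-0.004909i
  [+2]  conj(Y_{3,2})(Ω₁) = -0.076596-0.124087i ; Y_{3,2}(Ω₂) = +0.359098-0.039440i ; Δ = -0.032400-0.041539i
  [+3]  conj(Y_{3,3})(Ω₁) = -0.001126-0.025496i ; Y_{3,3}(Ω₂) = +0.049607+0.299601i ; Δ = +0.007583-0.001602i
Total Σ_m = -0.184829-0.000000i. Multiply by 1.795196: -0.331804-0.000000i. P_3(cos γ) = -0.331804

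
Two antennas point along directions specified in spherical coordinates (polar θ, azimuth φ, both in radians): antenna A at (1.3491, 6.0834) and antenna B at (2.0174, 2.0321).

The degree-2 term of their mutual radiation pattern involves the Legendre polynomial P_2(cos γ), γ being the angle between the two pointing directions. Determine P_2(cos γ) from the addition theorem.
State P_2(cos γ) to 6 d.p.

Term-by-term m-sum for l=2 (normalisation 4π/5 = 2.513274):
  m=-2: Y*=(0.338642, -0.143004)  Y=(-0.189707, 0.250488)  product (-0.028422, 0.111954)
  m=-1: Y*=(0.162418, -0.032887)  Y=(0.133954, 0.269485)  product (0.030619, 0.039364)
  m=+0: Y*=(-0.269645, -0.000000)  Y=(-0.138890, 0.000000)  product (0.037451, 0.000000)
  m=+1: Y*=(-0.162418, -0.032887)  Y=(-0.133954, 0.269485)  product (0.030619, -0.039364)
  m=+2: Y*=(0.338642, 0.143004)  Y=(-0.189707, -0.250488)  product (-0.028422, -0.111954)
Σ over m = (0.041845, 0.000000); ×(4π/5) → (0.105169, 0.000000). Real part: 0.105169

0.105169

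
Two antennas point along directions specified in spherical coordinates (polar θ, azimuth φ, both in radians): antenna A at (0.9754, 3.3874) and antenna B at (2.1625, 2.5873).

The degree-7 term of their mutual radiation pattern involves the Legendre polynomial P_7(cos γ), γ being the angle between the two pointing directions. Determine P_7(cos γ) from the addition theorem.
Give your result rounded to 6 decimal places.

Expand P_7 via completeness: Σ_{m} conj(Y_{7,m}) at Ω₁ times Y_{7,m} at Ω₂ —
  [-7]  conj(Y_{7,-7})(Ω₁) = (0.019906, -0.131841) ; Y_{7,-7}(Ω₂) = (0.100338, 0.091334) ; Δ = (0.014039, -0.011411)
  [-6]  conj(Y_{7,-6})(Ω₁) = (0.032378, 0.336397) ; Y_{7,-6}(Ω₂) = (0.335400, 0.062476) ; Δ = (-0.010157, 0.114851)
  [-5]  conj(Y_{7,-5})(Ω₁) = (-0.147771, -0.415418) ; Y_{7,-5}(Ω₂) = (0.410214, -0.159168) ; Δ = (-0.126739, -0.146890)
  [-4]  conj(Y_{7,-4})(Ω₁) = (0.116739, 0.175274) ; Y_{7,-4}(Ω₂) = (0.122202, -0.161964) ; Δ = (0.042654, 0.002511)
  [-3]  conj(Y_{7,-3})(Ω₁) = (0.167861, 0.152481) ; Y_{7,-3}(Ω₂) = (-0.021476, 0.232572) ; Δ = (-0.039068, 0.035765)
  [-2]  conj(Y_{7,-2})(Ω₁) = (-0.289069, -0.154786) ; Y_{7,-2}(Ω₂) = (0.144264, 0.289568) ; Δ = (0.003119, -0.106035)
  [-1]  conj(Y_{7,-1})(Ω₁) = (-0.094384, -0.023679) ; Y_{7,-1}(Ω₂) = (-0.090470, -0.056004) ; Δ = (0.007213, 0.007428)
  [+0]  conj(Y_{7,0})(Ω₁) = (0.339610, -0.000000) ; Y_{7,0}(Ω₂) = (-0.336796, 0.000000) ; Δ = (-0.114379, 0.000000)
  [+1]  conj(Y_{7,1})(Ω₁) = (0.094384, -0.023679) ; Y_{7,1}(Ω₂) = (0.090470, -0.056004) ; Δ = (0.007213, -0.007428)
  [+2]  conj(Y_{7,2})(Ω₁) = (-0.289069, 0.154786) ; Y_{7,2}(Ω₂) = (0.144264, -0.289568) ; Δ = (0.003119, 0.106035)
  [+3]  conj(Y_{7,3})(Ω₁) = (-0.167861, 0.152481) ; Y_{7,3}(Ω₂) = (0.021476, 0.232572) ; Δ = (-0.039068, -0.035765)
  [+4]  conj(Y_{7,4})(Ω₁) = (0.116739, -0.175274) ; Y_{7,4}(Ω₂) = (0.122202, 0.161964) ; Δ = (0.042654, -0.002511)
  [+5]  conj(Y_{7,5})(Ω₁) = (0.147771, -0.415418) ; Y_{7,5}(Ω₂) = (-0.410214, -0.159168) ; Δ = (-0.126739, 0.146890)
  [+6]  conj(Y_{7,6})(Ω₁) = (0.032378, -0.336397) ; Y_{7,6}(Ω₂) = (0.335400, -0.062476) ; Δ = (-0.010157, -0.114851)
  [+7]  conj(Y_{7,7})(Ω₁) = (-0.019906, -0.131841) ; Y_{7,7}(Ω₂) = (-0.100338, 0.091334) ; Δ = (0.014039, 0.011411)
Accumulated sum (-0.332260, 0.000000); after 4π/(2l+1) scaling, (-0.278353, 0.000000) ⇒ P_7 = -0.278353

-0.278353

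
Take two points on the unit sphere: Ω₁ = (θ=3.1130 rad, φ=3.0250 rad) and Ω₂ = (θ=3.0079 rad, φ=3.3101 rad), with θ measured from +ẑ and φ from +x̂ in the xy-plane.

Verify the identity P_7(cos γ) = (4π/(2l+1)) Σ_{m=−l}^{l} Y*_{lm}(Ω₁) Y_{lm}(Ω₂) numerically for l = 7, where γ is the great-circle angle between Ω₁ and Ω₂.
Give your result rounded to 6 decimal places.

Summing Y*_{l m}(θ₁,φ₁)·Y_{l m}(θ₂,φ₂) over m ∈ [−7, 7]; prefactor 4π/(2·7+1) = 0.837758:
  m=-7: Y*=-0.000000+0.000000i  Y=-0.000000+0.000000i  product -0.000000-0.000000i
  m=-6: Y*=-0.000000+0.000000i  Y=-0.000006+0.000009i  product -0.000000-0.000000i
  m=-5: Y*=-0.000000+0.000000i  Y=-0.000121+0.000136i  product +0.000000-0.000000i
  m=-4: Y*=-0.000004+0.000002i  Y=-0.001752+0.001400i  product +0.000000-0.000000i
  m=-3: Y*=-0.000194+0.000071i  Y=-0.017454+0.009660i  product +0.000003-0.000003i
  m=-2: Y*=-0.005952+0.001414i  Y=-0.116791+0.040921i  product +0.000637-0.000409i
  m=-1: Y*=-0.115436+0.013520i  Y=-0.474837+0.080780i  product +0.053721-0.015745i
  m=+0: Y*=-1.080079-0.000000i  Y=-0.835605+0.000000i  product +0.902519+0.000000i
  m=+1: Y*=+0.115436+0.013520i  Y=+0.474837+0.080780i  product +0.053721+0.015745i
  m=+2: Y*=-0.005952-0.001414i  Y=-0.116791-0.040921i  product +0.000637+0.000409i
  m=+3: Y*=+0.000194+0.000071i  Y=+0.017454+0.009660i  product +0.000003+0.000003i
  m=+4: Y*=-0.000004-0.000002i  Y=-0.001752-0.001400i  product +0.000000+0.000000i
  m=+5: Y*=+0.000000+0.000000i  Y=+0.000121+0.000136i  product +0.000000+0.000000i
  m=+6: Y*=-0.000000-0.000000i  Y=-0.000006-0.000009i  product -0.000000+0.000000i
  m=+7: Y*=+0.000000+0.000000i  Y=+0.000000+0.000000i  product -0.000000+0.000000i
Σ over m = +1.011242+0.000000i; ×(4π/15) → +0.847176+0.000000i. Real part: 0.847176

0.847176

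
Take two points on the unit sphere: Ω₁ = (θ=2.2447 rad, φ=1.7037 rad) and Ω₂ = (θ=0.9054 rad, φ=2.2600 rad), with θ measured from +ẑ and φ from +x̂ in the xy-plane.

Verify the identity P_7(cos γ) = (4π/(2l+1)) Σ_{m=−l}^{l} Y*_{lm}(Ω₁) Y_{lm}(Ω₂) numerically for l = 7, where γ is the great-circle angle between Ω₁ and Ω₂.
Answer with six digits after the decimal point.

-0.250837

Addition theorem: P_7(cos γ) = (4π/15) Σ_m Y*_{lm}(Ω₁) Y_{lm}(Ω₂), m = −7…7:
  term(m=-7) = -0.006053+0.005667i   from Y*(Ω₁)=+0.071311-0.053147i, Y(Ω₂)=-0.092647+0.010423i
  term(m=-6) = +0.071360-0.014184i   from Y*(Ω₁)=+0.185649+0.190168i, Y(Ω₂)=+0.149380-0.229418i
  term(m=-5) = -0.177674-0.066896i   from Y*(Ω₁)=-0.267784+0.341836i, Y(Ω₂)=+0.131051+0.417104i
  term(m=-4) = +0.072704+0.094768i   from Y*(Ω₁)=-0.303534-0.178505i, Y(Ω₂)=-0.314401-0.127321i
  term(m=-3) = -0.000391-0.003971i   from Y*(Ω₁)=-0.020814+0.049408i, Y(Ω₂)=-0.065420+0.035469i
  term(m=-2) = -0.059645+0.120933i   from Y*(Ω₁)=-0.353783-0.096317i, Y(Ω₂)=+0.070316-0.360971i
  term(m=-1) = +0.007827-0.004867i   from Y*(Ω₁)=+0.014285-0.106854i, Y(Ω₂)=+0.054367+0.065979i
  term(m=+0) = -0.115672-0.000000i   from Y*(Ω₁)=-0.337043-0.000000i, Y(Ω₂)=+0.343197+0.000000i
  term(m=+1) = +0.007827+0.004867i   from Y*(Ω₁)=-0.014285-0.106854i, Y(Ω₂)=-0.054367+0.065979i
  term(m=+2) = -0.059645-0.120933i   from Y*(Ω₁)=-0.353783+0.096317i, Y(Ω₂)=+0.070316+0.360971i
  term(m=+3) = -0.000391+0.003971i   from Y*(Ω₁)=+0.020814+0.049408i, Y(Ω₂)=+0.065420+0.035469i
  term(m=+4) = +0.072704-0.094768i   from Y*(Ω₁)=-0.303534+0.178505i, Y(Ω₂)=-0.314401+0.127321i
  term(m=+5) = -0.177674+0.066896i   from Y*(Ω₁)=+0.267784+0.341836i, Y(Ω₂)=-0.131051+0.417104i
  term(m=+6) = +0.071360+0.014184i   from Y*(Ω₁)=+0.185649-0.190168i, Y(Ω₂)=+0.149380+0.229418i
  term(m=+7) = -0.006053-0.005667i   from Y*(Ω₁)=-0.071311-0.053147i, Y(Ω₂)=+0.092647+0.010423i
Total Σ_m = -0.299415-0.000000i. Multiply by 0.837758: -0.250837-0.000000i. P_7(cos γ) = -0.250837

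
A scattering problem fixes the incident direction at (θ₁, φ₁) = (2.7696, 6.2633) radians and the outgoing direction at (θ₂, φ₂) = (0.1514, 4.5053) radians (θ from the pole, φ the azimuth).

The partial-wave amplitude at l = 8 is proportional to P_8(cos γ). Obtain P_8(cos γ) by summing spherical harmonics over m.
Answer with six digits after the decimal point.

-0.317036

Summing Y*_{l m}(θ₁,φ₁)·Y_{l m}(θ₂,φ₂) over m ∈ [−8, 8]; prefactor 4π/(2·8+1) = 0.739198:
  term(m=-8) = (0.000000, 0.000000)   from Y*(Ω₁)=(0.000155, -0.000025), Y(Ω₂)=(-0.000000, 0.000000)
  term(m=-7) = (-0.000000, 0.000000)   from Y*(Ω₁)=(-0.001594, 0.000223), Y(Ω₂)=(0.000004, -0.000000)
  term(m=-6) = (-0.000000, -0.000001)   from Y*(Ω₁)=(0.010357, -0.001242), Y(Ω₂)=(-0.000020, -0.000057)
  term(m=-5) = (0.000028, -0.000021)   from Y*(Ω₁)=(-0.047908, 0.004779), Y(Ω₂)=(-0.000629, 0.000373)
  term(m=-4) = (0.000781, 0.000726)   from Y*(Ω₁)=(0.161239, -0.012852), Y(Ω₂)=(0.004458, 0.004858)
  term(m=-3) = (-0.008973, 0.014262)   from Y*(Ω₁)=(-0.382671, 0.022856), Y(Ω₂)=(0.025584, -0.035741)
  term(m=-2) = (-0.109822, -0.043154)   from Y*(Ω₁)=(0.570994, -0.022721), Y(Ω₂)=(-0.189028, -0.083098)
  term(m=-1) = (0.036894, -0.194771)   from Y*(Ω₁)=(-0.327935, 0.006522), Y(Ω₂)=(-0.124267, 0.591462)
  term(m=+0) = (-0.266708, -0.000000)   from Y*(Ω₁)=(-0.365301, -0.000000), Y(Ω₂)=(0.730104, 0.000000)
  term(m=+1) = (0.036894, 0.194771)   from Y*(Ω₁)=(0.327935, 0.006522), Y(Ω₂)=(0.124267, 0.591462)
  term(m=+2) = (-0.109822, 0.043154)   from Y*(Ω₁)=(0.570994, 0.022721), Y(Ω₂)=(-0.189028, 0.083098)
  term(m=+3) = (-0.008973, -0.014262)   from Y*(Ω₁)=(0.382671, 0.022856), Y(Ω₂)=(-0.025584, -0.035741)
  term(m=+4) = (0.000781, -0.000726)   from Y*(Ω₁)=(0.161239, 0.012852), Y(Ω₂)=(0.004458, -0.004858)
  term(m=+5) = (0.000028, 0.000021)   from Y*(Ω₁)=(0.047908, 0.004779), Y(Ω₂)=(0.000629, 0.000373)
  term(m=+6) = (-0.000000, 0.000001)   from Y*(Ω₁)=(0.010357, 0.001242), Y(Ω₂)=(-0.000020, 0.000057)
  term(m=+7) = (-0.000000, -0.000000)   from Y*(Ω₁)=(0.001594, 0.000223), Y(Ω₂)=(-0.000004, -0.000000)
  term(m=+8) = (0.000000, -0.000000)   from Y*(Ω₁)=(0.000155, 0.000025), Y(Ω₂)=(-0.000000, -0.000000)
Σ over m = (-0.428892, 0.000000); ×(4π/17) → (-0.317036, 0.000000). Real part: -0.317036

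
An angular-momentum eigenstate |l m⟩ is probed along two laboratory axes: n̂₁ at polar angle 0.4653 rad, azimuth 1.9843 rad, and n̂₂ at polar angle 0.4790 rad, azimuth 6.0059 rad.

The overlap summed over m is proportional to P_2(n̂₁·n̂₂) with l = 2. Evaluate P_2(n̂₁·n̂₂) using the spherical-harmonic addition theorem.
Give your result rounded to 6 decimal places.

Expand P_2 via completeness: Σ_{m} conj(Y_{2,m}) at Ω₁ times Y_{2,m} at Ω₂ —
  m=-2: -0.052654-0.057229i × +0.069755+0.043207i = -0.001200-0.006267i  (running Σ = -0.001200-0.006267i)
  m=-1: -0.124477+0.283675i × +0.303919+0.086501i = -0.062369+0.075447i  (running Σ = -0.063569+0.069180i)
  m=0: +0.440296-0.000000i × +0.429795+0.000000i = +0.189237+0.000000i  (running Σ = +0.125668+0.069180i)
  m=1: +0.124477+0.283675i × -0.303919+0.086501i = -0.062369-0.075447i  (running Σ = +0.063299-0.006267i)
  m=2: -0.052654+0.057229i × +0.069755-0.043207i = -0.001200+0.006267i  (running Σ = +0.062099-0.000000i)
Total Σ_m = +0.062099-0.000000i. Multiply by 2.513274: +0.156071-0.000000i. P_2(cos γ) = 0.156071

0.156071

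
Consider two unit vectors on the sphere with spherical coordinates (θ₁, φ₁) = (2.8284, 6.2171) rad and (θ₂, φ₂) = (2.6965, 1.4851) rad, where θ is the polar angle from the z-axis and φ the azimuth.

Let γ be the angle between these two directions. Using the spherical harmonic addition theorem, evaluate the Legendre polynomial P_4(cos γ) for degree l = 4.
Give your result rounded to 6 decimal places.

0.000613

Term-by-term m-sum for l=4 (normalisation 4π/9 = 1.396263):
  [-4]  conj(Y_{4,-4})(Ω₁) = +0.003849-0.001042i ; Y_{4,-4}(Ω₂) = +0.014321+0.005111i ; Δ = +0.000060+0.000005i
  [-3]  conj(Y_{4,-3})(Ω₁) = -0.034143+0.006859i ; Y_{4,-3}(Ω₂) = +0.022925-0.087197i ; Δ = -0.000185+0.003134i
  [-2]  conj(Y_{4,-2})(Ω₁) = +0.167948-0.022328i ; Y_{4,-2}(Ω₂) = -0.287322-0.049733i ; Δ = -0.049366-0.001937i
  [-1]  conj(Y_{4,-1})(Ω₁) = -0.461517+0.030544i ; Y_{4,-1}(Ω₂) = -0.042523+0.494990i ; Δ = +0.004506-0.229745i
  [+0]  conj(Y_{4,0})(Ω₁) = +0.477982-0.000000i ; Y_{4,0}(Ω₂) = +0.189142+0.000000i ; Δ = +0.090407+0.000000i
  [+1]  conj(Y_{4,1})(Ω₁) = +0.461517+0.030544i ; Y_{4,1}(Ω₂) = +0.042523+0.494990i ; Δ = +0.004506+0.229745i
  [+2]  conj(Y_{4,2})(Ω₁) = +0.167948+0.022328i ; Y_{4,2}(Ω₂) = -0.287322+0.049733i ; Δ = -0.049366+0.001937i
  [+3]  conj(Y_{4,3})(Ω₁) = +0.034143+0.006859i ; Y_{4,3}(Ω₂) = -0.022925-0.087197i ; Δ = -0.000185-0.003134i
  [+4]  conj(Y_{4,4})(Ω₁) = +0.003849+0.001042i ; Y_{4,4}(Ω₂) = +0.014321-0.005111i ; Δ = +0.000060-0.000005i
Accumulated sum +0.000439-0.000000i; after 4π/(2l+1) scaling, +0.000613-0.000000i ⇒ P_4 = 0.000613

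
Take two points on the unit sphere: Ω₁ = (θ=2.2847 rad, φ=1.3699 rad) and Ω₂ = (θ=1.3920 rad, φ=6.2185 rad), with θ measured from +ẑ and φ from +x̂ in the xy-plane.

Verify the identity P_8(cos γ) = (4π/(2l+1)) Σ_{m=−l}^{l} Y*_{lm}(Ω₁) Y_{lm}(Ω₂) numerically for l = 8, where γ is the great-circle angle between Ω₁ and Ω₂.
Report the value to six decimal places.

Term-by-term m-sum for l=8 (normalisation 4π/17 = 0.739198):
  [-8]  conj(Y_{8,-8})(Ω₁) = -0.001996-0.054852i ; Y_{8,-8}(Ω₂) = +0.393903+0.224219i ; Δ = +0.011513-0.022054i
  [-7]  conj(Y_{8,-7})(Ω₁) = +0.187638+0.031152i ; Y_{8,-7}(Ω₂) = +0.294637+0.143344i ; Δ = +0.050820+0.036075i
  [-6]  conj(Y_{8,-6})(Ω₁) = -0.136185+0.355945i ; Y_{8,-6}(Ω₂) = -0.166286-0.067986i ; Δ = +0.046845-0.049930i
  [-5]  conj(Y_{8,-5})(Ω₁) = -0.380254-0.241758i ; Y_{8,-5}(Ω₂) = -0.319562-0.107116i ; Δ = +0.095618+0.117988i
  [-4]  conj(Y_{8,-4})(Ω₁) = +0.138021-0.143135i ; Y_{8,-4}(Ω₂) = +0.074421+0.019697i ; Δ = +0.013091-0.007934i
  [-3]  conj(Y_{8,-3})(Ω₁) = -0.136938-0.199011i ; Y_{8,-3}(Ω₂) = +0.321974+0.063277i ; Δ = -0.031498-0.072741i
  [-2]  conj(Y_{8,-2})(Ω₁) = +0.316746-0.134588i ; Y_{8,-2}(Ω₂) = -0.029356-0.003819i ; Δ = -0.009812+0.002741i
  [-1]  conj(Y_{8,-1})(Ω₁) = -0.018363-0.090173i ; Y_{8,-1}(Ω₂) = -0.320506-0.020761i ; Δ = +0.004013+0.029282i
  [+0]  conj(Y_{8,0})(Ω₁) = +0.358131-0.000000i ; Y_{8,0}(Ω₂) = +0.015508+0.000000i ; Δ = +0.005554+0.000000i
  [+1]  conj(Y_{8,1})(Ω₁) = +0.018363-0.090173i ; Y_{8,1}(Ω₂) = +0.320506-0.020761i ; Δ = +0.004013-0.029282i
  [+2]  conj(Y_{8,2})(Ω₁) = +0.316746+0.134588i ; Y_{8,2}(Ω₂) = -0.029356+0.003819i ; Δ = -0.009812-0.002741i
  [+3]  conj(Y_{8,3})(Ω₁) = +0.136938-0.199011i ; Y_{8,3}(Ω₂) = -0.321974+0.063277i ; Δ = -0.031498+0.072741i
  [+4]  conj(Y_{8,4})(Ω₁) = +0.138021+0.143135i ; Y_{8,4}(Ω₂) = +0.074421-0.019697i ; Δ = +0.013091+0.007934i
  [+5]  conj(Y_{8,5})(Ω₁) = +0.380254-0.241758i ; Y_{8,5}(Ω₂) = +0.319562-0.107116i ; Δ = +0.095618-0.117988i
  [+6]  conj(Y_{8,6})(Ω₁) = -0.136185-0.355945i ; Y_{8,6}(Ω₂) = -0.166286+0.067986i ; Δ = +0.046845+0.049930i
  [+7]  conj(Y_{8,7})(Ω₁) = -0.187638+0.031152i ; Y_{8,7}(Ω₂) = -0.294637+0.143344i ; Δ = +0.050820-0.036075i
  [+8]  conj(Y_{8,8})(Ω₁) = -0.001996+0.054852i ; Y_{8,8}(Ω₂) = +0.393903-0.224219i ; Δ = +0.011513+0.022054i
Accumulated sum +0.366734-0.000000i; after 4π/(2l+1) scaling, +0.271089-0.000000i ⇒ P_8 = 0.271089

0.271089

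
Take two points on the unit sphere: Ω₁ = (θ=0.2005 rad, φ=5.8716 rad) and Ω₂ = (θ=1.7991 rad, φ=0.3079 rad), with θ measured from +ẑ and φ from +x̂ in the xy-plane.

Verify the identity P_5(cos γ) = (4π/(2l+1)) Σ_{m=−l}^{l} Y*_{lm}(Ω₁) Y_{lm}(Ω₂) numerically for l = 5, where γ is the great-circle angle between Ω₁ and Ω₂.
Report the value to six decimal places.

Expand P_5 via completeness: Σ_{m} conj(Y_{5,m}) at Ω₁ times Y_{5,m} at Ω₂ —
  m=-5: Y*=-0.000068-0.000129i  Y=+0.012734-0.406761i  product -0.000053+0.000026i
  m=-4: Y*=-0.000171-0.002256i  Y=-0.099493+0.281985i  product +0.000653+0.000176i
  m=-3: Y*=+0.006887-0.019719i  Y=-0.103886+0.137482i  product +0.001995+0.002995i
  m=-2: Y*=+0.084248-0.090866i  Y=+0.251423-0.177904i  product +0.005017-0.037834i
  m=-1: Y*=+0.404686-0.176652i  Y=+0.100480-0.031954i  product +0.035018-0.030681i
  m=+0: Y*=+0.673652-0.000000i  Y=-0.306501+0.000000i  product -0.206475+0.000000i
  m=+1: Y*=-0.404686-0.176652i  Y=-0.100480-0.031954i  product +0.035018+0.030681i
  m=+2: Y*=+0.084248+0.090866i  Y=+0.251423+0.177904i  product +0.005017+0.037834i
  m=+3: Y*=-0.006887-0.019719i  Y=+0.103886+0.137482i  product +0.001995-0.002995i
  m=+4: Y*=-0.000171+0.002256i  Y=-0.099493-0.281985i  product +0.000653-0.000176i
  m=+5: Y*=+0.000068-0.000129i  Y=-0.012734-0.406761i  product -0.000053-0.000026i
Accumulated sum -0.121215+0.000000i; after 4π/(2l+1) scaling, -0.138475+0.000000i ⇒ P_5 = -0.138475

-0.138475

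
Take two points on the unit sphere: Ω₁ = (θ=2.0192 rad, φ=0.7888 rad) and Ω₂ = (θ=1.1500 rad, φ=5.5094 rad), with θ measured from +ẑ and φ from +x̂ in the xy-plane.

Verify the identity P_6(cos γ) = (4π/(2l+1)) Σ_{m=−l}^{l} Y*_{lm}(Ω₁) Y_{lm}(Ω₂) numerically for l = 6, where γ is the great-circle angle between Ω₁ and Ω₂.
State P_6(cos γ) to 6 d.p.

Expand P_6 via completeness: Σ_{m} conj(Y_{6,m}) at Ω₁ times Y_{6,m} at Ω₂ —
  m=-6: +0.005280-0.258635i × -0.019450-0.278688i = -0.072181+0.003559i  (running Σ = -0.072181+0.003559i)
  m=-5: +0.299615+0.309984i × -0.323501-0.287957i = -0.007663-0.186557i  (running Σ = -0.079845-0.182998i)
  m=-4: -0.251109-0.003417i × -0.206683+0.009608i = +0.051933-0.001706i  (running Σ = -0.027912-0.184704i)
  m=-3: -0.137657+0.134876i × +0.160715-0.172322i = +0.001119+0.045398i  (running Σ = -0.026793-0.139306i)
  m=-2: +0.002191-0.321959i × -0.006835-0.294253i = -0.094752+0.001556i  (running Σ = -0.121546-0.137750i)
  m=-1: -0.059805-0.060214i × +0.100307+0.098003i = -0.000098-0.011901i  (running Σ = -0.121643-0.149651i)
  m=0: +0.326807-0.000000i × +0.306607+0.000000i = +0.100201+0.000000i  (running Σ = -0.021442-0.149651i)
  m=1: +0.059805-0.060214i × -0.100307+0.098003i = -0.000098+0.011901i  (running Σ = -0.021540-0.137750i)
  m=2: +0.002191+0.321959i × -0.006835+0.294253i = -0.094752-0.001556i  (running Σ = -0.116292-0.139306i)
  m=3: +0.137657+0.134876i × -0.160715-0.172322i = +0.001119-0.045398i  (running Σ = -0.115174-0.184704i)
  m=4: -0.251109+0.003417i × -0.206683-0.009608i = +0.051933+0.001706i  (running Σ = -0.063241-0.182998i)
  m=5: -0.299615+0.309984i × +0.323501-0.287957i = -0.007663+0.186557i  (running Σ = -0.070904+0.003559i)
  m=6: +0.005280+0.258635i × -0.019450+0.278688i = -0.072181-0.003559i  (running Σ = -0.143085+0.000000i)
Accumulated sum -0.143085+0.000000i; after 4π/(2l+1) scaling, -0.138313+0.000000i ⇒ P_6 = -0.138313

-0.138313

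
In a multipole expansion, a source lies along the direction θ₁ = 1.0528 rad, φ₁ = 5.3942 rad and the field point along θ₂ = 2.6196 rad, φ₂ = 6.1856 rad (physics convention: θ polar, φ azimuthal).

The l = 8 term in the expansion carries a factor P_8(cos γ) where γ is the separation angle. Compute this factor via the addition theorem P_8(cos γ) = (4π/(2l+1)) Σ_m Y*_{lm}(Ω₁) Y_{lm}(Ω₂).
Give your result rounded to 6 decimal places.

0.133050

Expand P_8 via completeness: Σ_{m} conj(Y_{8,m}) at Ω₁ times Y_{8,m} at Ω₂ —
  term(m=-8) = 0.00033 - 0.00002j   from Y*(Ω₁)=0.11309 - 0.12333j, Y(Ω₂)=0.00140 + 0.00139j
  term(m=-7) = -0.00385 - 0.00353j   from Y*(Ω₁)=0.38076 + 0.02298j, Y(Ω₂)=-0.01062 - 0.00864j
  term(m=-6) = 0.00093 + 0.02573j   from Y*(Ω₁)=0.25239 + 0.35240j, Y(Ω₂)=0.04951 + 0.03283j
  term(m=-5) = 0.01663 - 0.01766j   from Y*(Ω₁)=-0.03569 + 0.13022j, Y(Ω₂)=-0.15870 - 0.08422j
  term(m=-4) = 0.10738 - 0.00258j   from Y*(Ω₁)=0.25891 - 0.11387j, Y(Ω₂)=0.35118 + 0.14449j
  term(m=-3) = -0.10821 - 0.10438j   from Y*(Ω₁)=0.25988 + 0.13353j, Y(Ω₂)=-0.49269 - 0.14850j
  term(m=-2) = -0.00053 - 0.04381j   from Y*(Ω₁)=-0.03018 - 0.14357j, Y(Ω₂)=0.29296 + 0.05791j
  term(m=-1) = 0.05721 - 0.05790j   from Y*(Ω₁)=0.20399 - 0.25132j, Y(Ω₂)=0.25026 + 0.02450j
  term(m=+0) = 0.04021 + 0.00000j   from Y*(Ω₁)=-0.10117 + 0.00000j, Y(Ω₂)=-0.39749 + 0.00000j
  term(m=+1) = 0.05721 + 0.05790j   from Y*(Ω₁)=-0.20399 - 0.25132j, Y(Ω₂)=-0.25026 + 0.02450j
  term(m=+2) = -0.00053 + 0.04381j   from Y*(Ω₁)=-0.03018 + 0.14357j, Y(Ω₂)=0.29296 - 0.05791j
  term(m=+3) = -0.10821 + 0.10438j   from Y*(Ω₁)=-0.25988 + 0.13353j, Y(Ω₂)=0.49269 - 0.14850j
  term(m=+4) = 0.10738 + 0.00258j   from Y*(Ω₁)=0.25891 + 0.11387j, Y(Ω₂)=0.35118 - 0.14449j
  term(m=+5) = 0.01663 + 0.01766j   from Y*(Ω₁)=0.03569 + 0.13022j, Y(Ω₂)=0.15870 - 0.08422j
  term(m=+6) = 0.00093 - 0.02573j   from Y*(Ω₁)=0.25239 - 0.35240j, Y(Ω₂)=0.04951 - 0.03283j
  term(m=+7) = -0.00385 + 0.00353j   from Y*(Ω₁)=-0.38076 + 0.02298j, Y(Ω₂)=0.01062 - 0.00864j
  term(m=+8) = 0.00033 + 0.00002j   from Y*(Ω₁)=0.11309 + 0.12333j, Y(Ω₂)=0.00140 - 0.00139j
Σ over m = 0.17999 - 0.00000j; ×(4π/17) → 0.13305 - 0.00000j. Real part: 0.133050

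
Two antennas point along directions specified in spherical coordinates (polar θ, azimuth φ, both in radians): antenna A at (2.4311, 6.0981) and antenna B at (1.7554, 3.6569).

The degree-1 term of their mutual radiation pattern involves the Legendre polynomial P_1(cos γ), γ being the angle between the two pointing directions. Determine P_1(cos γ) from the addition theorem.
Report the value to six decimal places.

Addition theorem: P_1(cos γ) = (4π/3) Σ_m Y*_{lm}(Ω₁) Y_{lm}(Ω₂), m = −1…1:
  term(m=-1) = (-0.058513, 0.049324)   from Y*(Ω₁)=(0.221485, -0.041468), Y(Ω₂)=(-0.295521, 0.167367)
  term(m=+0) = (0.033218, 0.000000)   from Y*(Ω₁)=(-0.370381, -0.000000), Y(Ω₂)=(-0.089686, 0.000000)
  term(m=+1) = (-0.058513, -0.049324)   from Y*(Ω₁)=(-0.221485, -0.041468), Y(Ω₂)=(0.295521, 0.167367)
Σ over m = (-0.083808, 0.000000); ×(4π/3) → (-0.351054, 0.000000). Real part: -0.351054

-0.351054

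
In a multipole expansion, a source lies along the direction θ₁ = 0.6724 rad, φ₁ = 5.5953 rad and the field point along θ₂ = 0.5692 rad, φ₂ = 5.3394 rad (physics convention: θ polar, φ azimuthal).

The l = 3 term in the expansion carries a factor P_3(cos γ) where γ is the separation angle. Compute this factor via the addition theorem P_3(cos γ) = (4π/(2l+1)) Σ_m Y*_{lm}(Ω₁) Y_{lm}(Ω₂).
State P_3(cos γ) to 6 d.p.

0.904458

Expand P_3 via completeness: Σ_{m} conj(Y_{3,m}) at Ω₁ times Y_{3,m} at Ω₂ —
  [-3]  conj(Y_{3,-3})(Ω₁) = (-0.047703, -0.088822) ; Y_{3,-3}(Ω₂) = (-0.062200, 0.019941) ; Δ = (0.004738, 0.004573)
  [-2]  conj(Y_{3,-2})(Ω₁) = (0.060112, -0.304306) ; Y_{3,-2}(Ω₂) = (-0.077893, 0.237615) ; Δ = (0.067625, 0.037987)
  [-1]  conj(Y_{3,-1})(Ω₁) = (0.320403, -0.263303) ; Y_{3,-1}(Ω₂) = (0.260358, 0.359339) ; Δ = (0.178034, 0.046580)
  [+0]  conj(Y_{3,0})(Ω₁) = (0.017573, -0.000000) ; Y_{3,0}(Ω₂) = (0.172138, 0.000000) ; Δ = (0.003025, 0.000000)
  [+1]  conj(Y_{3,1})(Ω₁) = (-0.320403, -0.263303) ; Y_{3,1}(Ω₂) = (-0.260358, 0.359339) ; Δ = (0.178034, -0.046580)
  [+2]  conj(Y_{3,2})(Ω₁) = (0.060112, 0.304306) ; Y_{3,2}(Ω₂) = (-0.077893, -0.237615) ; Δ = (0.067625, -0.037987)
  [+3]  conj(Y_{3,3})(Ω₁) = (0.047703, -0.088822) ; Y_{3,3}(Ω₂) = (0.062200, 0.019941) ; Δ = (0.004738, -0.004573)
Accumulated sum (0.503821, 0.000000); after 4π/(2l+1) scaling, (0.904458, 0.000000) ⇒ P_3 = 0.904458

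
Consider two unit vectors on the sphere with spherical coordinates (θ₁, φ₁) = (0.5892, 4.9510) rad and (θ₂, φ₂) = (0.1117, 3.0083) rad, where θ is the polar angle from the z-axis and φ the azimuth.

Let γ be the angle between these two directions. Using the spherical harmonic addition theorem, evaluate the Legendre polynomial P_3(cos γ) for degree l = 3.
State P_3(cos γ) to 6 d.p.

0.092276

Summing Y*_{l m}(θ₁,φ₁)·Y_{l m}(θ₂,φ₂) over m ∈ [−3, 3]; prefactor 4π/(2·3+1) = 1.795196:
  m=-3: (-0.046984, 0.054022) × (-0.000532, -0.000225) = (0.000037, -0.000018)  (running Σ = (0.000037, -0.000018))
  m=-2: (-0.233061, -0.120512) × (0.012173, 0.003324) = (-0.002437, -0.002242)  (running Σ = (-0.002399, -0.002260))
  m=-1: (0.104249, -0.428578) × (-0.140600, -0.018853) = (-0.022737, 0.058293)  (running Σ = (-0.025137, 0.056033))
  m=0: (0.141478, -0.000000) × (0.718662, 0.000000) = (0.101675, 0.000000)  (running Σ = (0.076538, 0.056033))
  m=1: (-0.104249, -0.428578) × (0.140600, -0.018853) = (-0.022737, -0.058293)  (running Σ = (0.053801, -0.002260))
  m=2: (-0.233061, 0.120512) × (0.012173, -0.003324) = (-0.002437, 0.002242)  (running Σ = (0.051365, -0.000018))
  m=3: (0.046984, 0.054022) × (0.000532, -0.000225) = (0.000037, 0.000018)  (running Σ = (0.051402, -0.000000))
Accumulated sum (0.051402, -0.000000); after 4π/(2l+1) scaling, (0.092276, -0.000000) ⇒ P_3 = 0.092276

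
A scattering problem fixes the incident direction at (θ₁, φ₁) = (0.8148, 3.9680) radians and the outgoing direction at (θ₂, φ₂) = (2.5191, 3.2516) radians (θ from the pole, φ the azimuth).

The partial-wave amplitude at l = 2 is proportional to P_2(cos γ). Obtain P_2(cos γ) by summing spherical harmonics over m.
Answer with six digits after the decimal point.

-0.415466

Term-by-term m-sum for l=2 (normalisation 4π/5 = 2.513274):
  term(m=-2) = (0.003694, 0.026598)   from Y*(Ω₁)=(-0.016753, 0.203800), Y(Ω₂)=(0.128153, -0.028659)
  term(m=-1) = (-0.106424, -0.092666)   from Y*(Ω₁)=(-0.261257, -0.283614), Y(Ω₂)=(0.363741, -0.040176)
  term(m=+0) = (0.040152, 0.000000)   from Y*(Ω₁)=(0.129893, -0.000000), Y(Ω₂)=(0.309120, 0.000000)
  term(m=+1) = (-0.106424, 0.092666)   from Y*(Ω₁)=(0.261257, -0.283614), Y(Ω₂)=(-0.363741, -0.040176)
  term(m=+2) = (0.003694, -0.026598)   from Y*(Ω₁)=(-0.016753, -0.203800), Y(Ω₂)=(0.128153, 0.028659)
Accumulated sum (-0.165309, 0.000000); after 4π/(2l+1) scaling, (-0.415466, 0.000000) ⇒ P_2 = -0.415466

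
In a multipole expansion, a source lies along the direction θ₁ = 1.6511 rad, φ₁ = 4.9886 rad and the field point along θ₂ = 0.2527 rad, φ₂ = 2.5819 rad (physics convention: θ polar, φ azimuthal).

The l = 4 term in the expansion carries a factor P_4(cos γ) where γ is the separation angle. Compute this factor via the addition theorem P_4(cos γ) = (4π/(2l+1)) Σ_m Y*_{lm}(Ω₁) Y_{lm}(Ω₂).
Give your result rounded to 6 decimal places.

Term-by-term m-sum for l=4 (normalisation 4π/9 = 1.396263):
  m=-4: Y*=(0.196268, 0.390284)  Y=(-0.001071, 0.001358)  product (-0.000740, -0.000152)
  m=-3: Y*=(0.073287, -0.067209)  Y=(0.002047, -0.018830)  product (-0.001116, -0.001518)
  m=-2: Y*=(0.270188, 0.166556)  Y=(0.050741, 0.104664)  product (-0.003723, 0.036730)
  m=-1: Y*=(0.030483, -0.107542)  Y=(-0.345734, -0.216610)  product (-0.033834, 0.030578)
  m=+0: Y*=(0.297089, -0.000000)  Y=(0.596247, 0.000000)  product (0.177138, 0.000000)
  m=+1: Y*=(-0.030483, -0.107542)  Y=(0.345734, -0.216610)  product (-0.033834, -0.030578)
  m=+2: Y*=(0.270188, -0.166556)  Y=(0.050741, -0.104664)  product (-0.003723, -0.036730)
  m=+3: Y*=(-0.073287, -0.067209)  Y=(-0.002047, -0.018830)  product (-0.001116, 0.001518)
  m=+4: Y*=(0.196268, -0.390284)  Y=(-0.001071, -0.001358)  product (-0.000740, 0.000152)
Accumulated sum (0.098314, -0.000000); after 4π/(2l+1) scaling, (0.137272, -0.000000) ⇒ P_4 = 0.137272

0.137272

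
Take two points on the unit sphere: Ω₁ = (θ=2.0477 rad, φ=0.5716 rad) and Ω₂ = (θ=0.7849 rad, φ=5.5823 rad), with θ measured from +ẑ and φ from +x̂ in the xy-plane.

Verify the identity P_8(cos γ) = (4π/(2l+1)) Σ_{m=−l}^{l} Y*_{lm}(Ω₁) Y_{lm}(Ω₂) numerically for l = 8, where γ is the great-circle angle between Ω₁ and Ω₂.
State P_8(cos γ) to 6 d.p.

Addition theorem: P_8(cos γ) = (4π/17) Σ_m Y*_{lm}(Ω₁) Y_{lm}(Ω₂), m = −8…8:
  m=-8: Y*=-0.02783 - 0.19809j  Y=0.02503 - 0.02008j  product -0.00467 - 0.00440j
  m=-7: Y*=0.26986 + 0.31321j  Y=0.02474 - 0.12607j  product 0.04616 - 0.02627j
  m=-6: Y*=-0.38344 - 0.11359j  Y=-0.14825 - 0.26686j  product 0.02653 + 0.11916j
  m=-5: Y*=0.03186 - 0.00929j  Y=-0.42748 - 0.16229j  product -0.01513 - 0.00120j
  m=-4: Y*=0.22020 - 0.25330j  Y=-0.33996 + 0.11951j  product -0.04459 + 0.11243j
  m=-3: Y*=-0.03014 + 0.20782j  Y=0.02694 - 0.04578j  product 0.00870 + 0.00698j
  m=-2: Y*=0.09947 + 0.21828j  Y=-0.06441 - 0.37741j  product 0.07597 - 0.05160j
  m=-1: Y*=-0.22133 - 0.14236j  Y=-0.10061 - 0.08490j  product 0.01018 + 0.03311j
  m=+0: Y*=-0.20447 + 0.00000j  Y=0.34645 + 0.00000j  product -0.07084 + 0.00000j
  m=+1: Y*=0.22133 - 0.14236j  Y=0.10061 - 0.08490j  product 0.01018 - 0.03311j
  m=+2: Y*=0.09947 - 0.21828j  Y=-0.06441 + 0.37741j  product 0.07597 + 0.05160j
  m=+3: Y*=0.03014 + 0.20782j  Y=-0.02694 - 0.04578j  product 0.00870 - 0.00698j
  m=+4: Y*=0.22020 + 0.25330j  Y=-0.33996 - 0.11951j  product -0.04459 - 0.11243j
  m=+5: Y*=-0.03186 - 0.00929j  Y=0.42748 - 0.16229j  product -0.01513 + 0.00120j
  m=+6: Y*=-0.38344 + 0.11359j  Y=-0.14825 + 0.26686j  product 0.02653 - 0.11916j
  m=+7: Y*=-0.26986 + 0.31321j  Y=-0.02474 - 0.12607j  product 0.04616 + 0.02627j
  m=+8: Y*=-0.02783 + 0.19809j  Y=0.02503 + 0.02008j  product -0.00467 + 0.00440j
Total Σ_m = 0.13549 - 0.00000j. Multiply by 0.739198: 0.10015 - 0.00000j. P_8(cos γ) = 0.100154

0.100154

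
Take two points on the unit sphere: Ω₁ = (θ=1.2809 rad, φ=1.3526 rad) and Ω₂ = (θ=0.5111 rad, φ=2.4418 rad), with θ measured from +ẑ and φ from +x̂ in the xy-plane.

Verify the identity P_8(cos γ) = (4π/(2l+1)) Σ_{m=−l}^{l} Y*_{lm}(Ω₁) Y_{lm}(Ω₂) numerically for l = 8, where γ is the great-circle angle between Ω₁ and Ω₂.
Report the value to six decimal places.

Expand P_8 via completeness: Σ_{m} conj(Y_{8,m}) at Ω₁ times Y_{8,m} at Ω₂ —
  m=-8: -0.063731-0.360926i × +0.001308-0.001068i = -0.000469-0.000404i  (running Σ = -0.000469-0.000404i)
  m=-7: -0.436906-0.018983i × -0.002230+0.011838i = +0.001199-0.005130i  (running Σ = +0.000730-0.005534i)
  m=-6: -0.017014+0.063542i × -0.026372-0.046747i = +0.003419-0.000880i  (running Σ = +0.004149-0.006414i)
  m=-5: -0.295636-0.153842i × +0.156479+0.058430i = -0.037272-0.041347i  (running Σ = -0.033123-0.047761i)
  m=-4: -0.126598+0.150911i × -0.343621+0.122489i = +0.025017-0.067363i  (running Σ = -0.008106-0.115124i)
  m=-3: -0.151946-0.197983i × +0.260389-0.445862i = -0.127838+0.016194i  (running Σ = -0.135944-0.098930i)
  m=-2: -0.220041+0.102623i × +0.056591+0.327299i = -0.046041-0.066212i  (running Σ = -0.181985-0.165141i)
  m=-1: -0.044962-0.202783i × +0.166913+0.140530i = +0.020992-0.040166i  (running Σ = -0.160993-0.205307i)
  m=0: -0.254004-0.000000i × -0.419215+0.000000i = +0.106482+0.000000i  (running Σ = -0.054511-0.205307i)
  m=1: +0.044962-0.202783i × -0.166913+0.140530i = +0.020992+0.040166i  (running Σ = -0.033519-0.165141i)
  m=2: -0.220041-0.102623i × +0.056591-0.327299i = -0.046041+0.066212i  (running Σ = -0.079559-0.098930i)
  m=3: +0.151946-0.197983i × -0.260389-0.445862i = -0.127838-0.016194i  (running Σ = -0.207398-0.115124i)
  m=4: -0.126598-0.150911i × -0.343621-0.122489i = +0.025017+0.067363i  (running Σ = -0.182381-0.047761i)
  m=5: +0.295636-0.153842i × -0.156479+0.058430i = -0.037272+0.041347i  (running Σ = -0.219653-0.006414i)
  m=6: -0.017014-0.063542i × -0.026372+0.046747i = +0.003419+0.000880i  (running Σ = -0.216234-0.005534i)
  m=7: +0.436906-0.018983i × +0.002230+0.011838i = +0.001199+0.005130i  (running Σ = -0.215035-0.000404i)
  m=8: -0.063731+0.360926i × +0.001308+0.001068i = -0.000469+0.000404i  (running Σ = -0.215504+0.000000i)
Accumulated sum -0.215504+0.000000i; after 4π/(2l+1) scaling, -0.159300+0.000000i ⇒ P_8 = -0.159300

-0.159300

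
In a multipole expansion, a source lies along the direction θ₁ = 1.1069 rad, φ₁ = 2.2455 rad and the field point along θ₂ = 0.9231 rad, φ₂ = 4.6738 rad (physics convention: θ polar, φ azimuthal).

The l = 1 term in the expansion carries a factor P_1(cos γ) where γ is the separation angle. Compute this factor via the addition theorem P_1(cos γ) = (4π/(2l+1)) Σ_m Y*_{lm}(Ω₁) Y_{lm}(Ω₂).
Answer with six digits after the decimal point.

Addition theorem: P_1(cos γ) = (4π/3) Σ_m Y*_{lm}(Ω₁) Y_{lm}(Ω₂), m = −1…1:
  term(m=-1) = (-0.064377, -0.055704)   from Y*(Ω₁)=(-0.193010, 0.241281), Y(Ω₂)=(-0.010630, 0.275318)
  term(m=+0) = (0.064448, 0.000000)   from Y*(Ω₁)=(0.218618, -0.000000), Y(Ω₂)=(0.294799, 0.000000)
  term(m=+1) = (-0.064377, 0.055704)   from Y*(Ω₁)=(0.193010, 0.241281), Y(Ω₂)=(0.010630, 0.275318)
Total Σ_m = (-0.064306, 0.000000). Multiply by 4.188790: (-0.269366, 0.000000). P_1(cos γ) = -0.269366

-0.269366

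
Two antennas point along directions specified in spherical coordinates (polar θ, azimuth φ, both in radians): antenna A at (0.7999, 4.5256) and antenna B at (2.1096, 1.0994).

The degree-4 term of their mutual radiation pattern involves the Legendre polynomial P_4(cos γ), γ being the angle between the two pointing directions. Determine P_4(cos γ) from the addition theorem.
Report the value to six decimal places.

Expand P_4 via completeness: Σ_{m} conj(Y_{4,m}) at Ω₁ times Y_{4,m} at Ω₂ —
  m=-4: 0.08594 - 0.07961j × -0.07437 + 0.22838j = 0.01179 + 0.02555j  (running Σ = 0.01179 + 0.02555j)
  m=-3: 0.17107 + 0.27263j × 0.40115 - 0.06334j = 0.08589 + 0.09853j  (running Σ = 0.09768 + 0.12408j)
  m=-2: -0.38434 + 0.15066j × -0.12206 - 0.16811j = 0.07224 + 0.04622j  (running Σ = 0.16992 + 0.17030j)
  m=-1: -0.01750 - 0.09258j × 0.10948 - 0.21478j = -0.02180 - 0.00638j  (running Σ = 0.14812 + 0.16392j)
  m=0: -0.35069 + 0.00000j × -0.26154 + 0.00000j = 0.09172 + 0.00000j  (running Σ = 0.23984 + 0.16392j)
  m=1: 0.01750 - 0.09258j × -0.10948 - 0.21478j = -0.02180 + 0.00638j  (running Σ = 0.21804 + 0.17030j)
  m=2: -0.38434 - 0.15066j × -0.12206 + 0.16811j = 0.07224 - 0.04622j  (running Σ = 0.29028 + 0.12408j)
  m=3: -0.17107 + 0.27263j × -0.40115 - 0.06334j = 0.08589 - 0.09853j  (running Σ = 0.37617 + 0.02555j)
  m=4: 0.08594 + 0.07961j × -0.07437 - 0.22838j = 0.01179 - 0.02555j  (running Σ = 0.38796 + 0.00000j)
Accumulated sum 0.38796 + 0.00000j; after 4π/(2l+1) scaling, 0.54169 + 0.00000j ⇒ P_4 = 0.541693

0.541693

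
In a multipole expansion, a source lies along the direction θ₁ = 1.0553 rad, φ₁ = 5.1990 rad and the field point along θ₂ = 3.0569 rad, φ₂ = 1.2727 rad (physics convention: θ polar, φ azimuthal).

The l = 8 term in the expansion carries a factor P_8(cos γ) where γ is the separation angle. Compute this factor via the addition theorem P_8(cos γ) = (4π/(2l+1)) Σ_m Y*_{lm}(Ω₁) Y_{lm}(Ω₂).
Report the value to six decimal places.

0.053082

Term-by-term m-sum for l=8 (normalisation 4π/17 = 0.739198):
  term(m=-8) = 0.00000 - 0.00000j   from Y*(Ω₁)=-0.12368 - 0.11552j, Y(Ω₂)=-0.00000 + 0.00000j
  term(m=-7) = 0.00000 - 0.00000j   from Y*(Ω₁)=0.10034 - 0.37022j, Y(Ω₂)=0.00000 + 0.00000j
  term(m=-6) = -0.00000 - 0.00000j   from Y*(Ω₁)=0.42132 - 0.09507j, Y(Ω₂)=0.00000 - 0.00000j
  term(m=-5) = -0.00000 - 0.00000j   from Y*(Ω₁)=0.08391 + 0.09792j, Y(Ω₂)=-0.00004 + 0.00000j
  term(m=-4) = 0.00020 - 0.00000j   from Y*(Ω₁)=0.10524 - 0.26684j, Y(Ω₂)=0.00025 + 0.00063j
  term(m=-3) = 0.00167 - 0.00168j   from Y*(Ω₁)=0.28613 - 0.03188j, Y(Ω₂)=0.00642 - 0.00516j
  term(m=-2) = 0.00002 + 0.01086j   from Y*(Ω₁)=-0.08609 - 0.12650j, Y(Ω₂)=-0.05874 - 0.03986j
  term(m=-1) = 0.08898 + 0.08886j   from Y*(Ω₁)=0.15011 - 0.28375j, Y(Ω₂)=-0.11506 + 0.37448j
  term(m=+0) = -0.10992 + 0.00000j   from Y*(Ω₁)=-0.10801 + 0.00000j, Y(Ω₂)=1.01767 + 0.00000j
  term(m=+1) = 0.08898 - 0.08886j   from Y*(Ω₁)=-0.15011 - 0.28375j, Y(Ω₂)=0.11506 + 0.37448j
  term(m=+2) = 0.00002 - 0.01086j   from Y*(Ω₁)=-0.08609 + 0.12650j, Y(Ω₂)=-0.05874 + 0.03986j
  term(m=+3) = 0.00167 + 0.00168j   from Y*(Ω₁)=-0.28613 - 0.03188j, Y(Ω₂)=-0.00642 - 0.00516j
  term(m=+4) = 0.00020 + 0.00000j   from Y*(Ω₁)=0.10524 + 0.26684j, Y(Ω₂)=0.00025 - 0.00063j
  term(m=+5) = -0.00000 + 0.00000j   from Y*(Ω₁)=-0.08391 + 0.09792j, Y(Ω₂)=0.00004 + 0.00000j
  term(m=+6) = -0.00000 + 0.00000j   from Y*(Ω₁)=0.42132 + 0.09507j, Y(Ω₂)=0.00000 + 0.00000j
  term(m=+7) = 0.00000 + 0.00000j   from Y*(Ω₁)=-0.10034 - 0.37022j, Y(Ω₂)=-0.00000 + 0.00000j
  term(m=+8) = 0.00000 + 0.00000j   from Y*(Ω₁)=-0.12368 + 0.11552j, Y(Ω₂)=-0.00000 - 0.00000j
Σ over m = 0.07181 + 0.00000j; ×(4π/17) → 0.05308 + 0.00000j. Real part: 0.053082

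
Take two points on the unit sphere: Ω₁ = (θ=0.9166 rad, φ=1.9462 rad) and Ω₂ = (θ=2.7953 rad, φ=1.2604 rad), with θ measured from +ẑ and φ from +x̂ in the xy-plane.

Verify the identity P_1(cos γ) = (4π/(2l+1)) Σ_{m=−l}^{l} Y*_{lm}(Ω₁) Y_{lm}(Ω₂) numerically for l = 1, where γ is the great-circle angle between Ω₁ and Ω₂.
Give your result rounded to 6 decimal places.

-0.363955

Summing Y*_{l m}(θ₁,φ₁)·Y_{l m}(θ₂,φ₂) over m ∈ [−1, 1]; prefactor 4π/(2·1+1) = 4.188790:
  [-1]  conj(Y_{1,-1})(Ω₁) = -0.100521+0.255070i ; Y_{1,-1}(Ω₂) = +0.035817-0.111661i ; Δ = +0.024881+0.020360i
  [+0]  conj(Y_{1,0})(Ω₁) = +0.297325-0.000000i ; Y_{1,0}(Ω₂) = -0.459598+0.000000i ; Δ = -0.136650+0.000000i
  [+1]  conj(Y_{1,1})(Ω₁) = +0.100521+0.255070i ; Y_{1,1}(Ω₂) = -0.035817-0.111661i ; Δ = +0.024881-0.020360i
Accumulated sum -0.086888+0.000000i; after 4π/(2l+1) scaling, -0.363955+0.000000i ⇒ P_1 = -0.363955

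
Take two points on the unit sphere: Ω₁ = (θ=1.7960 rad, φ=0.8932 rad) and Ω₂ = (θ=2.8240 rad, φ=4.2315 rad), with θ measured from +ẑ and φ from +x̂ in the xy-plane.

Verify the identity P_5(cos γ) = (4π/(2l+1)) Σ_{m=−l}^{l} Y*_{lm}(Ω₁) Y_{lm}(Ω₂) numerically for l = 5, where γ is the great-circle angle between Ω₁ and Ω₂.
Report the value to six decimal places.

Expand P_5 via completeness: Σ_{m} conj(Y_{5,m}) at Ω₁ times Y_{5,m} at Ω₂ —
  m=-5: Y*=-0.099615-0.396084i  Y=-0.000927-0.001021i  product -0.000312+0.000469i
  m=-4: Y*=+0.268793+0.123667i  Y=+0.004581-0.012443i  product +0.002770-0.002778i
  m=-3: Y*=+0.158091-0.078719i  Y=+0.074420-0.009588i  product +0.011010-0.007374i
  m=-2: Y*=-0.065419+0.298708i  Y=+0.153359+0.219883i  product -0.075713+0.031425i
  m=-1: Y*=+0.069306+0.086127i  Y=-0.253031+0.484974i  product -0.059306+0.011819i
  m=+0: Y*=-0.304667-0.000000i  Y=-0.348643+0.000000i  product +0.106220+0.000000i
  m=+1: Y*=-0.069306+0.086127i  Y=+0.253031+0.484974i  product -0.059306-0.011819i
  m=+2: Y*=-0.065419-0.298708i  Y=+0.153359-0.219883i  product -0.075713-0.031425i
  m=+3: Y*=-0.158091-0.078719i  Y=-0.074420-0.009588i  product +0.011010+0.007374i
  m=+4: Y*=+0.268793-0.123667i  Y=+0.004581+0.012443i  product +0.002770+0.002778i
  m=+5: Y*=+0.099615-0.396084i  Y=+0.000927-0.001021i  product -0.000312-0.000469i
Total Σ_m = -0.136882-0.000000i. Multiply by 1.142397: -0.156373-0.000000i. P_5(cos γ) = -0.156373

-0.156373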